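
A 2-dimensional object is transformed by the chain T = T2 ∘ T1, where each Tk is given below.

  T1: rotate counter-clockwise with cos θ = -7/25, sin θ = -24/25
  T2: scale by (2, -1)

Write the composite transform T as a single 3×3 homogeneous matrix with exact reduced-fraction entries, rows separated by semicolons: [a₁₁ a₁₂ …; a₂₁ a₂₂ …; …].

T = [-14/25 48/25 0; 24/25 7/25 0; 0 0 1]

T1 = [-7/25 24/25 0; -24/25 -7/25 0; 0 0 1]
T2·T1 = [-14/25 48/25 0; 24/25 7/25 0; 0 0 1]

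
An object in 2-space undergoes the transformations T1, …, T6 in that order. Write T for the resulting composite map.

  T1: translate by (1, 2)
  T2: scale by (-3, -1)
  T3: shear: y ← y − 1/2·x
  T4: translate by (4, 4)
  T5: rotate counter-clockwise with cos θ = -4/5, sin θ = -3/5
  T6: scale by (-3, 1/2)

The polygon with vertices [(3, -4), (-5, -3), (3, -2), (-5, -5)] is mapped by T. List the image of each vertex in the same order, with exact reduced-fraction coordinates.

image vertices: (-204/5, -12/5), (201/5, -22/5), (-186/5, -8/5), (183/5, -26/5)

T1 translate by (1, 2): (3, -4) → (4, -2); (-5, -3) → (-4, -1); (3, -2) → (4, 0); (-5, -5) → (-4, -3)
T2 scale by (-3, -1): (4, -2) → (-12, 2); (-4, -1) → (12, 1); (4, 0) → (-12, 0); (-4, -3) → (12, 3)
T3 shear: y ← y − 1/2·x: (-12, 2) → (-12, 8); (12, 1) → (12, -5); (-12, 0) → (-12, 6); (12, 3) → (12, -3)
T4 translate by (4, 4): (-12, 8) → (-8, 12); (12, -5) → (16, -1); (-12, 6) → (-8, 10); (12, -3) → (16, 1)
T5 rotate counter-clockwise with cos θ = -4/5, sin θ = -3/5: (-8, 12) → (68/5, -24/5); (16, -1) → (-67/5, -44/5); (-8, 10) → (62/5, -16/5); (16, 1) → (-61/5, -52/5)
T6 scale by (-3, 1/2): (68/5, -24/5) → (-204/5, -12/5); (-67/5, -44/5) → (201/5, -22/5); (62/5, -16/5) → (-186/5, -8/5); (-61/5, -52/5) → (183/5, -26/5)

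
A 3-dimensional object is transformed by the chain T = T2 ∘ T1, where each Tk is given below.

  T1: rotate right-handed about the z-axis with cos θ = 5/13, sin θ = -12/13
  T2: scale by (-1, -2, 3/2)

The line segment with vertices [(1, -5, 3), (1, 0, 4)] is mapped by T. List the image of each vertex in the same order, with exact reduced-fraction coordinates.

image vertices: (55/13, 74/13, 9/2), (-5/13, 24/13, 6)

T1 rotate right-handed about the z-axis with cos θ = 5/13, sin θ = -12/13: (1, -5, 3) → (-55/13, -37/13, 3); (1, 0, 4) → (5/13, -12/13, 4)
T2 scale by (-1, -2, 3/2): (-55/13, -37/13, 3) → (55/13, 74/13, 9/2); (5/13, -12/13, 4) → (-5/13, 24/13, 6)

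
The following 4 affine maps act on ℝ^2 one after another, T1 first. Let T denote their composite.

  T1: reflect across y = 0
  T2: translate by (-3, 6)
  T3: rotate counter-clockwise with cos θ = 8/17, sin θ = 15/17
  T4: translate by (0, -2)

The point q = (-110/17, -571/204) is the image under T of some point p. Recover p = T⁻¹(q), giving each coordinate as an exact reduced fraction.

T1 = [1 0 0; 0 -1 0; 0 0 1]
T2·T1 = [1 0 -3; 0 -1 6; 0 0 1]
T3·…·T1 = [8/17 15/17 -114/17; 15/17 -8/17 3/17; 0 0 1]
T4·…·T1 = [8/17 15/17 -114/17; 15/17 -8/17 -31/17; 0 0 1]
det M = -1; M⁻¹ = [8/17 15/17 81/17; 15/17 -8/17 86/17; 0 0 1]
M⁻¹ · (-110/17, -571/204)ᵀ = (-3/4, 2/3)ᵀ

p = (-3/4, 2/3)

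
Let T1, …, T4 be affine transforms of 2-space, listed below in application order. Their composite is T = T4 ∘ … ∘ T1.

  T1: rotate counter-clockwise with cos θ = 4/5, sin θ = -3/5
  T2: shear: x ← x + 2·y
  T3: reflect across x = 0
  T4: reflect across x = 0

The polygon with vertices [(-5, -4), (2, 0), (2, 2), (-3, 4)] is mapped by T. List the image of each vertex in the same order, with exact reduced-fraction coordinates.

T1 rotate counter-clockwise with cos θ = 4/5, sin θ = -3/5: (-5, -4) → (-32/5, -1/5); (2, 0) → (8/5, -6/5); (2, 2) → (14/5, 2/5); (-3, 4) → (0, 5)
T2 shear: x ← x + 2·y: (-32/5, -1/5) → (-34/5, -1/5); (8/5, -6/5) → (-4/5, -6/5); (14/5, 2/5) → (18/5, 2/5); (0, 5) → (10, 5)
T3 reflect across x = 0: (-34/5, -1/5) → (34/5, -1/5); (-4/5, -6/5) → (4/5, -6/5); (18/5, 2/5) → (-18/5, 2/5); (10, 5) → (-10, 5)
T4 reflect across x = 0: (34/5, -1/5) → (-34/5, -1/5); (4/5, -6/5) → (-4/5, -6/5); (-18/5, 2/5) → (18/5, 2/5); (-10, 5) → (10, 5)

image vertices: (-34/5, -1/5), (-4/5, -6/5), (18/5, 2/5), (10, 5)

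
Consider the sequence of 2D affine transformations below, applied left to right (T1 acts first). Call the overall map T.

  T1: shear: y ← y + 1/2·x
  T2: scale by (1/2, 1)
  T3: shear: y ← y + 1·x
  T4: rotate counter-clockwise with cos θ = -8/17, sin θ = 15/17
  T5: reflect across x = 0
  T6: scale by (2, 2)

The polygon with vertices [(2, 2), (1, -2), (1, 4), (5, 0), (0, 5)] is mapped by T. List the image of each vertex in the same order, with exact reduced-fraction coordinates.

T1 shear: y ← y + 1/2·x: (2, 2) → (2, 3); (1, -2) → (1, -3/2); (1, 4) → (1, 9/2); (5, 0) → (5, 5/2); (0, 5) → (0, 5)
T2 scale by (1/2, 1): (2, 3) → (1, 3); (1, -3/2) → (1/2, -3/2); (1, 9/2) → (1/2, 9/2); (5, 5/2) → (5/2, 5/2); (0, 5) → (0, 5)
T3 shear: y ← y + 1·x: (1, 3) → (1, 4); (1/2, -3/2) → (1/2, -1); (1/2, 9/2) → (1/2, 5); (5/2, 5/2) → (5/2, 5); (0, 5) → (0, 5)
T4 rotate counter-clockwise with cos θ = -8/17, sin θ = 15/17: (1, 4) → (-4, -1); (1/2, -1) → (11/17, 31/34); (1/2, 5) → (-79/17, -65/34); (5/2, 5) → (-95/17, -5/34); (0, 5) → (-75/17, -40/17)
T5 reflect across x = 0: (-4, -1) → (4, -1); (11/17, 31/34) → (-11/17, 31/34); (-79/17, -65/34) → (79/17, -65/34); (-95/17, -5/34) → (95/17, -5/34); (-75/17, -40/17) → (75/17, -40/17)
T6 scale by (2, 2): (4, -1) → (8, -2); (-11/17, 31/34) → (-22/17, 31/17); (79/17, -65/34) → (158/17, -65/17); (95/17, -5/34) → (190/17, -5/17); (75/17, -40/17) → (150/17, -80/17)

image vertices: (8, -2), (-22/17, 31/17), (158/17, -65/17), (190/17, -5/17), (150/17, -80/17)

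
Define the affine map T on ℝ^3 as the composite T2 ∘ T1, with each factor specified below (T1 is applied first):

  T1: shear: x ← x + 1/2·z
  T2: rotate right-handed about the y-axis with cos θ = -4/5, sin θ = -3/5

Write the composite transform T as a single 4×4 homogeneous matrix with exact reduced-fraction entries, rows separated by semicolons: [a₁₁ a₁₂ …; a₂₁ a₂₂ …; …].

T = [-4/5 0 -1 0; 0 1 0 0; 3/5 0 -1/2 0; 0 0 0 1]

T1 = [1 0 1/2 0; 0 1 0 0; 0 0 1 0; 0 0 0 1]
T2·T1 = [-4/5 0 -1 0; 0 1 0 0; 3/5 0 -1/2 0; 0 0 0 1]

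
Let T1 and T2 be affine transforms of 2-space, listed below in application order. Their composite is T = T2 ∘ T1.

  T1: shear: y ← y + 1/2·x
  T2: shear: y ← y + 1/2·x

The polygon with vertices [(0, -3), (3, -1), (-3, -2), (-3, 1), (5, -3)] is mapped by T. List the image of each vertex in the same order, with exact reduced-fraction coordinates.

T1 shear: y ← y + 1/2·x: (0, -3) → (0, -3); (3, -1) → (3, 1/2); (-3, -2) → (-3, -7/2); (-3, 1) → (-3, -1/2); (5, -3) → (5, -1/2)
T2 shear: y ← y + 1/2·x: (0, -3) → (0, -3); (3, 1/2) → (3, 2); (-3, -7/2) → (-3, -5); (-3, -1/2) → (-3, -2); (5, -1/2) → (5, 2)

image vertices: (0, -3), (3, 2), (-3, -5), (-3, -2), (5, 2)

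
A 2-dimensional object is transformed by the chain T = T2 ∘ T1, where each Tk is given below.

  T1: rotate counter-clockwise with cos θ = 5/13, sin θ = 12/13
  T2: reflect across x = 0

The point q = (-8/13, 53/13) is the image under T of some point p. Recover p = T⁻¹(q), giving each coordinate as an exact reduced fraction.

p = (4, 1)

T1 = [5/13 -12/13 0; 12/13 5/13 0; 0 0 1]
T2·T1 = [-5/13 12/13 0; 12/13 5/13 0; 0 0 1]
det M = -1; M⁻¹ = [-5/13 12/13 0; 12/13 5/13 0; 0 0 1]
M⁻¹ · (-8/13, 53/13)ᵀ = (4, 1)ᵀ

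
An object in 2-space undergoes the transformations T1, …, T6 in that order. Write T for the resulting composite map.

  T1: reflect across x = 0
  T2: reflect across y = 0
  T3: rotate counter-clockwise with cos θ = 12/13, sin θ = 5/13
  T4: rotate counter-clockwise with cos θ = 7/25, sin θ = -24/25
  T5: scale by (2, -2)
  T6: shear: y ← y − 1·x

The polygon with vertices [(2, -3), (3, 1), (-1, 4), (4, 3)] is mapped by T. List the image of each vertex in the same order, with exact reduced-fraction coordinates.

T1 reflect across x = 0: (2, -3) → (-2, -3); (3, 1) → (-3, 1); (-1, 4) → (1, 4); (4, 3) → (-4, 3)
T2 reflect across y = 0: (-2, -3) → (-2, 3); (-3, 1) → (-3, -1); (1, 4) → (1, -4); (-4, 3) → (-4, -3)
T3 rotate counter-clockwise with cos θ = 12/13, sin θ = 5/13: (-2, 3) → (-3, 2); (-3, -1) → (-31/13, -27/13); (1, -4) → (32/13, -43/13); (-4, -3) → (-33/13, -56/13)
T4 rotate counter-clockwise with cos θ = 7/25, sin θ = -24/25: (-3, 2) → (27/25, 86/25); (-31/13, -27/13) → (-173/65, 111/65); (32/13, -43/13) → (-808/325, -1069/325); (-33/13, -56/13) → (-63/13, 16/13)
T5 scale by (2, -2): (27/25, 86/25) → (54/25, -172/25); (-173/65, 111/65) → (-346/65, -222/65); (-808/325, -1069/325) → (-1616/325, 2138/325); (-63/13, 16/13) → (-126/13, -32/13)
T6 shear: y ← y − 1·x: (54/25, -172/25) → (54/25, -226/25); (-346/65, -222/65) → (-346/65, 124/65); (-1616/325, 2138/325) → (-1616/325, 3754/325); (-126/13, -32/13) → (-126/13, 94/13)

image vertices: (54/25, -226/25), (-346/65, 124/65), (-1616/325, 3754/325), (-126/13, 94/13)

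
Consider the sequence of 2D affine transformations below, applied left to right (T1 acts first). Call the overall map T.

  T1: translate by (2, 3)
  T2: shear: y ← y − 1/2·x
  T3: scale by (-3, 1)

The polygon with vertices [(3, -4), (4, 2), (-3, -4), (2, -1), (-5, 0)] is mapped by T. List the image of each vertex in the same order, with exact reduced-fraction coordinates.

image vertices: (-15, -7/2), (-18, 2), (3, -1/2), (-12, 0), (9, 9/2)

T1 translate by (2, 3): (3, -4) → (5, -1); (4, 2) → (6, 5); (-3, -4) → (-1, -1); (2, -1) → (4, 2); (-5, 0) → (-3, 3)
T2 shear: y ← y − 1/2·x: (5, -1) → (5, -7/2); (6, 5) → (6, 2); (-1, -1) → (-1, -1/2); (4, 2) → (4, 0); (-3, 3) → (-3, 9/2)
T3 scale by (-3, 1): (5, -7/2) → (-15, -7/2); (6, 2) → (-18, 2); (-1, -1/2) → (3, -1/2); (4, 0) → (-12, 0); (-3, 9/2) → (9, 9/2)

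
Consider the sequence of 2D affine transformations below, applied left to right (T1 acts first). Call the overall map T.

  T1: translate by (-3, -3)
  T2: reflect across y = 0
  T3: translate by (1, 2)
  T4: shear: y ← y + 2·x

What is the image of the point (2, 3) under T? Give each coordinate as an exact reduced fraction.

T(p) = (0, 2)

T1 translate by (-3, -3): (2, 3) → (-1, 0)
T2 reflect across y = 0: (-1, 0) → (-1, 0)
T3 translate by (1, 2): (-1, 0) → (0, 2)
T4 shear: y ← y + 2·x: (0, 2) → (0, 2)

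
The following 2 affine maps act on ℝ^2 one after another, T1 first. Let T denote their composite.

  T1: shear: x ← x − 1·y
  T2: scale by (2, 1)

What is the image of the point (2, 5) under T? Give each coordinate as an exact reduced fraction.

T(p) = (-6, 5)

T1 shear: x ← x − 1·y: (2, 5) → (-3, 5)
T2 scale by (2, 1): (-3, 5) → (-6, 5)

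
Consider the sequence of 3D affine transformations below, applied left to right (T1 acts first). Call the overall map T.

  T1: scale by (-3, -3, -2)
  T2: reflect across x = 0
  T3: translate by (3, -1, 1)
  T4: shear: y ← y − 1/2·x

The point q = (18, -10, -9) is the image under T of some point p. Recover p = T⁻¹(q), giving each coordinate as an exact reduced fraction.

T1 = [-3 0 0 0; 0 -3 0 0; 0 0 -2 0; 0 0 0 1]
T2·T1 = [3 0 0 0; 0 -3 0 0; 0 0 -2 0; 0 0 0 1]
T3·…·T1 = [3 0 0 3; 0 -3 0 -1; 0 0 -2 1; 0 0 0 1]
T4·…·T1 = [3 0 0 3; -3/2 -3 0 -5/2; 0 0 -2 1; 0 0 0 1]
det M = 18; M⁻¹ = [1/3 0 0 -1; -1/6 -1/3 0 -1/3; 0 0 -1/2 1/2; 0 0 0 1]
M⁻¹ · (18, -10, -9)ᵀ = (5, 0, 5)ᵀ

p = (5, 0, 5)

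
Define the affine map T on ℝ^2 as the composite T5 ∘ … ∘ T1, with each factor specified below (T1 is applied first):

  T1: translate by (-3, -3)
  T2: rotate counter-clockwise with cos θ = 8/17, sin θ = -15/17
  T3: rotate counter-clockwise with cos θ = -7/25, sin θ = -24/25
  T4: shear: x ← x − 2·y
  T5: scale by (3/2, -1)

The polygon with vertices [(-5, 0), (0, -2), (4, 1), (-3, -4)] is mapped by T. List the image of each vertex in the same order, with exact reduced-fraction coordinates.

image vertices: (-2463/850, -1944/425), (-11607/850, -2341/425), (-624/85, -149/85), (-879/50, -202/25)

T1 translate by (-3, -3): (-5, 0) → (-8, -3); (0, -2) → (-3, -5); (4, 1) → (1, -2); (-3, -4) → (-6, -7)
T2 rotate counter-clockwise with cos θ = 8/17, sin θ = -15/17: (-8, -3) → (-109/17, 96/17); (-3, -5) → (-99/17, 5/17); (1, -2) → (-22/17, -31/17); (-6, -7) → (-9, 2)
T3 rotate counter-clockwise with cos θ = -7/25, sin θ = -24/25: (-109/17, 96/17) → (3067/425, 1944/425); (-99/17, 5/17) → (813/425, 2341/425); (-22/17, -31/17) → (-118/85, 149/85); (-9, 2) → (111/25, 202/25)
T4 shear: x ← x − 2·y: (3067/425, 1944/425) → (-821/425, 1944/425); (813/425, 2341/425) → (-3869/425, 2341/425); (-118/85, 149/85) → (-416/85, 149/85); (111/25, 202/25) → (-293/25, 202/25)
T5 scale by (3/2, -1): (-821/425, 1944/425) → (-2463/850, -1944/425); (-3869/425, 2341/425) → (-11607/850, -2341/425); (-416/85, 149/85) → (-624/85, -149/85); (-293/25, 202/25) → (-879/50, -202/25)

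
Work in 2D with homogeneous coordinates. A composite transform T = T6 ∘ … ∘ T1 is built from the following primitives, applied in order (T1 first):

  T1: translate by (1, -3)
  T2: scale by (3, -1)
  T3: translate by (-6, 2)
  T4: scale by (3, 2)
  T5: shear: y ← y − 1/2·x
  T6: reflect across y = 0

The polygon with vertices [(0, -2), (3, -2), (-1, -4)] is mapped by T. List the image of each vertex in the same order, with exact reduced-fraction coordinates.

T1 translate by (1, -3): (0, -2) → (1, -5); (3, -2) → (4, -5); (-1, -4) → (0, -7)
T2 scale by (3, -1): (1, -5) → (3, 5); (4, -5) → (12, 5); (0, -7) → (0, 7)
T3 translate by (-6, 2): (3, 5) → (-3, 7); (12, 5) → (6, 7); (0, 7) → (-6, 9)
T4 scale by (3, 2): (-3, 7) → (-9, 14); (6, 7) → (18, 14); (-6, 9) → (-18, 18)
T5 shear: y ← y − 1/2·x: (-9, 14) → (-9, 37/2); (18, 14) → (18, 5); (-18, 18) → (-18, 27)
T6 reflect across y = 0: (-9, 37/2) → (-9, -37/2); (18, 5) → (18, -5); (-18, 27) → (-18, -27)

image vertices: (-9, -37/2), (18, -5), (-18, -27)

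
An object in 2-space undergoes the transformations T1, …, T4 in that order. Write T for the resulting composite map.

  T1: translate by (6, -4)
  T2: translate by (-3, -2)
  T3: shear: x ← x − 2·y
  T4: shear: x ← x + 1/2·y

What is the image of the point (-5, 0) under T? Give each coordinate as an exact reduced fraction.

T1 translate by (6, -4): (-5, 0) → (1, -4)
T2 translate by (-3, -2): (1, -4) → (-2, -6)
T3 shear: x ← x − 2·y: (-2, -6) → (10, -6)
T4 shear: x ← x + 1/2·y: (10, -6) → (7, -6)

T(p) = (7, -6)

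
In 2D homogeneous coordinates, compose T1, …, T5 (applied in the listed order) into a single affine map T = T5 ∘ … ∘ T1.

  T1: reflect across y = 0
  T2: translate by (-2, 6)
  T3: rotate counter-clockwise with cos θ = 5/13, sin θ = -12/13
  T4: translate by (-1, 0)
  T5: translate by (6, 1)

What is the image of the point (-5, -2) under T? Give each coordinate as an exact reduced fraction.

T1 reflect across y = 0: (-5, -2) → (-5, 2)
T2 translate by (-2, 6): (-5, 2) → (-7, 8)
T3 rotate counter-clockwise with cos θ = 5/13, sin θ = -12/13: (-7, 8) → (61/13, 124/13)
T4 translate by (-1, 0): (61/13, 124/13) → (48/13, 124/13)
T5 translate by (6, 1): (48/13, 124/13) → (126/13, 137/13)

T(p) = (126/13, 137/13)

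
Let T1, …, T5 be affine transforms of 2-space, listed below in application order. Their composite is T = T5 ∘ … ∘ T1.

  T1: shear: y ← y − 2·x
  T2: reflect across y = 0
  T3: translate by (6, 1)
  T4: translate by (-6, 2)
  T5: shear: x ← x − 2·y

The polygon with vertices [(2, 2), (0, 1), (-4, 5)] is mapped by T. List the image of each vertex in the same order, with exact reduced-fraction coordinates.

image vertices: (-8, 5), (-4, 2), (16, -10)

T1 shear: y ← y − 2·x: (2, 2) → (2, -2); (0, 1) → (0, 1); (-4, 5) → (-4, 13)
T2 reflect across y = 0: (2, -2) → (2, 2); (0, 1) → (0, -1); (-4, 13) → (-4, -13)
T3 translate by (6, 1): (2, 2) → (8, 3); (0, -1) → (6, 0); (-4, -13) → (2, -12)
T4 translate by (-6, 2): (8, 3) → (2, 5); (6, 0) → (0, 2); (2, -12) → (-4, -10)
T5 shear: x ← x − 2·y: (2, 5) → (-8, 5); (0, 2) → (-4, 2); (-4, -10) → (16, -10)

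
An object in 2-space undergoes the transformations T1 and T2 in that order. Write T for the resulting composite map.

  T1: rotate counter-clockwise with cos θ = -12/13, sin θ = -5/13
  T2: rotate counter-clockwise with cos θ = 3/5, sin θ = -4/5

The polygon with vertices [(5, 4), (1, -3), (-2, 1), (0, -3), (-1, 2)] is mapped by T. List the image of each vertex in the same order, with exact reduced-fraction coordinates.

T1 rotate counter-clockwise with cos θ = -12/13, sin θ = -5/13: (5, 4) → (-40/13, -73/13); (1, -3) → (-27/13, 31/13); (-2, 1) → (29/13, -2/13); (0, -3) → (-15/13, 36/13); (-1, 2) → (22/13, -19/13)
T2 rotate counter-clockwise with cos θ = 3/5, sin θ = -4/5: (-40/13, -73/13) → (-412/65, -59/65); (-27/13, 31/13) → (43/65, 201/65); (29/13, -2/13) → (79/65, -122/65); (-15/13, 36/13) → (99/65, 168/65); (22/13, -19/13) → (-2/13, -29/13)

image vertices: (-412/65, -59/65), (43/65, 201/65), (79/65, -122/65), (99/65, 168/65), (-2/13, -29/13)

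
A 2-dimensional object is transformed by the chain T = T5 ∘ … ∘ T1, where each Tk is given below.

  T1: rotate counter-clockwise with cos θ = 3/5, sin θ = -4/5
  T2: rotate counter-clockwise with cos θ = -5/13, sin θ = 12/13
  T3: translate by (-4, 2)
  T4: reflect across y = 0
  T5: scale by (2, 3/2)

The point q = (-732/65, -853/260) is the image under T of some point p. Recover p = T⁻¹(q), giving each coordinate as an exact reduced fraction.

T1 = [3/5 4/5 0; -4/5 3/5 0; 0 0 1]
T2·T1 = [33/65 -56/65 0; 56/65 33/65 0; 0 0 1]
T3·…·T1 = [33/65 -56/65 -4; 56/65 33/65 2; 0 0 1]
T4·…·T1 = [33/65 -56/65 -4; -56/65 -33/65 -2; 0 0 1]
T5·…·T1 = [66/65 -112/65 -8; -84/65 -99/130 -3; 0 0 1]
det M = -3; M⁻¹ = [33/130 -112/195 4/13; -28/65 -22/65 -58/13; 0 0 1]
M⁻¹ · (-732/65, -853/260)ᵀ = (-2/3, 3/2)ᵀ

p = (-2/3, 3/2)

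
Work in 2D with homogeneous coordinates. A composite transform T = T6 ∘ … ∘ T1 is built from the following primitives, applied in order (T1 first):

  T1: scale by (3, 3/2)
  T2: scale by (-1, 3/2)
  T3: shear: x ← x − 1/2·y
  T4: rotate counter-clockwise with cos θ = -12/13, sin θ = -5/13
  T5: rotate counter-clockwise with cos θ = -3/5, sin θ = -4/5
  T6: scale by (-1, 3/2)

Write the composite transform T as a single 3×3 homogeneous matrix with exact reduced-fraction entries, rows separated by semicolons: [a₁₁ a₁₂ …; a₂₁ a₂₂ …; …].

T1 = [3 0 0; 0 3/2 0; 0 0 1]
T2·T1 = [-3 0 0; 0 9/4 0; 0 0 1]
T3·…·T1 = [-3 -9/8 0; 0 9/4 0; 0 0 1]
T4·…·T1 = [36/13 99/52 0; 15/13 -171/104 0; 0 0 1]
T5·…·T1 = [-48/65 -639/260 0; -189/65 -279/520 0; 0 0 1]
T6·…·T1 = [48/65 639/260 0; -567/130 -837/1040 0; 0 0 1]

T = [48/65 639/260 0; -567/130 -837/1040 0; 0 0 1]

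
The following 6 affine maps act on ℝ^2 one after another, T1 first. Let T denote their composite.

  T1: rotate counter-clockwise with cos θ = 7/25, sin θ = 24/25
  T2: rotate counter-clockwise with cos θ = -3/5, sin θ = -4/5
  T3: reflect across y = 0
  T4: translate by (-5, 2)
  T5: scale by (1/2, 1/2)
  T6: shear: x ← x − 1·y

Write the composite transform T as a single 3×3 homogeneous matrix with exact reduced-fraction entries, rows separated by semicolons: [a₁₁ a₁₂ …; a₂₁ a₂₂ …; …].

T1 = [7/25 -24/25 0; 24/25 7/25 0; 0 0 1]
T2·T1 = [3/5 4/5 0; -4/5 3/5 0; 0 0 1]
T3·…·T1 = [3/5 4/5 0; 4/5 -3/5 0; 0 0 1]
T4·…·T1 = [3/5 4/5 -5; 4/5 -3/5 2; 0 0 1]
T5·…·T1 = [3/10 2/5 -5/2; 2/5 -3/10 1; 0 0 1]
T6·…·T1 = [-1/10 7/10 -7/2; 2/5 -3/10 1; 0 0 1]

T = [-1/10 7/10 -7/2; 2/5 -3/10 1; 0 0 1]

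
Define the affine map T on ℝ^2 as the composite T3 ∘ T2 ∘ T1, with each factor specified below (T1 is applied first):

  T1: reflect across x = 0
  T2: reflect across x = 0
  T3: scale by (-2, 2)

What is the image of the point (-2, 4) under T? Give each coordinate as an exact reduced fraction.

T(p) = (4, 8)

T1 reflect across x = 0: (-2, 4) → (2, 4)
T2 reflect across x = 0: (2, 4) → (-2, 4)
T3 scale by (-2, 2): (-2, 4) → (4, 8)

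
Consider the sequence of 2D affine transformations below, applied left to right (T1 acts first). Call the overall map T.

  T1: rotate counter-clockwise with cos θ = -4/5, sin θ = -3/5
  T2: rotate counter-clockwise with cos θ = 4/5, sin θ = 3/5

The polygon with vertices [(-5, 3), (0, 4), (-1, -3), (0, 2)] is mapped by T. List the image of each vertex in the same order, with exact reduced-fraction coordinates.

T1 rotate counter-clockwise with cos θ = -4/5, sin θ = -3/5: (-5, 3) → (29/5, 3/5); (0, 4) → (12/5, -16/5); (-1, -3) → (-1, 3); (0, 2) → (6/5, -8/5)
T2 rotate counter-clockwise with cos θ = 4/5, sin θ = 3/5: (29/5, 3/5) → (107/25, 99/25); (12/5, -16/5) → (96/25, -28/25); (-1, 3) → (-13/5, 9/5); (6/5, -8/5) → (48/25, -14/25)

image vertices: (107/25, 99/25), (96/25, -28/25), (-13/5, 9/5), (48/25, -14/25)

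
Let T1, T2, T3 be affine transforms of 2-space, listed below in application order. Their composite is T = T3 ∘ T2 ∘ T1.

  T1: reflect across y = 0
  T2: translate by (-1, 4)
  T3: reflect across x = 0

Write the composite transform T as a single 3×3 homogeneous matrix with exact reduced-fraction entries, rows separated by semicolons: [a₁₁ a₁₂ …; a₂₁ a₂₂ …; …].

T = [-1 0 1; 0 -1 4; 0 0 1]

T1 = [1 0 0; 0 -1 0; 0 0 1]
T2·T1 = [1 0 -1; 0 -1 4; 0 0 1]
T3·…·T1 = [-1 0 1; 0 -1 4; 0 0 1]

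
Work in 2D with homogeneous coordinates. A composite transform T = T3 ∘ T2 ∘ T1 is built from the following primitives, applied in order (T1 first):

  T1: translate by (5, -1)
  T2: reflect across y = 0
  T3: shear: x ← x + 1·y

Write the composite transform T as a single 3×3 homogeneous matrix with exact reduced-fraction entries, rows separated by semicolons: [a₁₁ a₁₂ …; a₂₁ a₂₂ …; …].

T = [1 -1 6; 0 -1 1; 0 0 1]

T1 = [1 0 5; 0 1 -1; 0 0 1]
T2·T1 = [1 0 5; 0 -1 1; 0 0 1]
T3·…·T1 = [1 -1 6; 0 -1 1; 0 0 1]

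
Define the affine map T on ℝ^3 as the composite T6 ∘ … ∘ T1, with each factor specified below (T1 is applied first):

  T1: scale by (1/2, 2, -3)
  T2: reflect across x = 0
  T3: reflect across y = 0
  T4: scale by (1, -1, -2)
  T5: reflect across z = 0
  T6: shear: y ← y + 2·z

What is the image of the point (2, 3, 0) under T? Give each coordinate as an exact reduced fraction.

T(p) = (-1, 6, 0)

T1 scale by (1/2, 2, -3): (2, 3, 0) → (1, 6, 0)
T2 reflect across x = 0: (1, 6, 0) → (-1, 6, 0)
T3 reflect across y = 0: (-1, 6, 0) → (-1, -6, 0)
T4 scale by (1, -1, -2): (-1, -6, 0) → (-1, 6, 0)
T5 reflect across z = 0: (-1, 6, 0) → (-1, 6, 0)
T6 shear: y ← y + 2·z: (-1, 6, 0) → (-1, 6, 0)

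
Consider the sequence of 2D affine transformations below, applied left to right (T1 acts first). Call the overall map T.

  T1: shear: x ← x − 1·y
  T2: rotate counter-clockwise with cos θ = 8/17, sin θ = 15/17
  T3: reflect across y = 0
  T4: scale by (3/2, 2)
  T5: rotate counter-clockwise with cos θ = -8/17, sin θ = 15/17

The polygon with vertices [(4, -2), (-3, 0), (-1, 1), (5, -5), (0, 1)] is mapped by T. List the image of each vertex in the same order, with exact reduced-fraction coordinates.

image vertices: (1284/289, 2939/289), (-1062/289, -1260/289), (-288/289, -2099/578), (1440/289, 10495/578), (66/289, -1259/578)

T1 shear: x ← x − 1·y: (4, -2) → (6, -2); (-3, 0) → (-3, 0); (-1, 1) → (-2, 1); (5, -5) → (10, -5); (0, 1) → (-1, 1)
T2 rotate counter-clockwise with cos θ = 8/17, sin θ = 15/17: (6, -2) → (78/17, 74/17); (-3, 0) → (-24/17, -45/17); (-2, 1) → (-31/17, -22/17); (10, -5) → (155/17, 110/17); (-1, 1) → (-23/17, -7/17)
T3 reflect across y = 0: (78/17, 74/17) → (78/17, -74/17); (-24/17, -45/17) → (-24/17, 45/17); (-31/17, -22/17) → (-31/17, 22/17); (155/17, 110/17) → (155/17, -110/17); (-23/17, -7/17) → (-23/17, 7/17)
T4 scale by (3/2, 2): (78/17, -74/17) → (117/17, -148/17); (-24/17, 45/17) → (-36/17, 90/17); (-31/17, 22/17) → (-93/34, 44/17); (155/17, -110/17) → (465/34, -220/17); (-23/17, 7/17) → (-69/34, 14/17)
T5 rotate counter-clockwise with cos θ = -8/17, sin θ = 15/17: (117/17, -148/17) → (1284/289, 2939/289); (-36/17, 90/17) → (-1062/289, -1260/289); (-93/34, 44/17) → (-288/289, -2099/578); (465/34, -220/17) → (1440/289, 10495/578); (-69/34, 14/17) → (66/289, -1259/578)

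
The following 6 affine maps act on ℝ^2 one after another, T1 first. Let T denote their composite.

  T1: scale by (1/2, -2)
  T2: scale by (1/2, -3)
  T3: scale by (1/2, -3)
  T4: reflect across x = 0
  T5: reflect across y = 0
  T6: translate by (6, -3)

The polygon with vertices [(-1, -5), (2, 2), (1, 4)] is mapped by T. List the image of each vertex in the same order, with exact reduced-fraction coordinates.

T1 scale by (1/2, -2): (-1, -5) → (-1/2, 10); (2, 2) → (1, -4); (1, 4) → (1/2, -8)
T2 scale by (1/2, -3): (-1/2, 10) → (-1/4, -30); (1, -4) → (1/2, 12); (1/2, -8) → (1/4, 24)
T3 scale by (1/2, -3): (-1/4, -30) → (-1/8, 90); (1/2, 12) → (1/4, -36); (1/4, 24) → (1/8, -72)
T4 reflect across x = 0: (-1/8, 90) → (1/8, 90); (1/4, -36) → (-1/4, -36); (1/8, -72) → (-1/8, -72)
T5 reflect across y = 0: (1/8, 90) → (1/8, -90); (-1/4, -36) → (-1/4, 36); (-1/8, -72) → (-1/8, 72)
T6 translate by (6, -3): (1/8, -90) → (49/8, -93); (-1/4, 36) → (23/4, 33); (-1/8, 72) → (47/8, 69)

image vertices: (49/8, -93), (23/4, 33), (47/8, 69)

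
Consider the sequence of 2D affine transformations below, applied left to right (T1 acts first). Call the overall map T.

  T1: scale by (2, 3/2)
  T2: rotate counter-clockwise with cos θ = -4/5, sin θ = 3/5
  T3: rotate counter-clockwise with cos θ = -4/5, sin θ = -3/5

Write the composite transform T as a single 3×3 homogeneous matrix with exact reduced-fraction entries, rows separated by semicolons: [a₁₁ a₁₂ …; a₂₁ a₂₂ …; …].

T1 = [2 0 0; 0 3/2 0; 0 0 1]
T2·T1 = [-8/5 -9/10 0; 6/5 -6/5 0; 0 0 1]
T3·…·T1 = [2 0 0; 0 3/2 0; 0 0 1]

T = [2 0 0; 0 3/2 0; 0 0 1]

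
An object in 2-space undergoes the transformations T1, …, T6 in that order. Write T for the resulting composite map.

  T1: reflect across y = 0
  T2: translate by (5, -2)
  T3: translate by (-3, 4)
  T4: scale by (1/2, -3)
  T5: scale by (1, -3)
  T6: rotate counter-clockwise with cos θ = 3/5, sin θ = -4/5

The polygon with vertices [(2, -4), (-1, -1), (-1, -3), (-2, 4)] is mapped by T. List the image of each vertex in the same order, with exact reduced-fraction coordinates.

T1 reflect across y = 0: (2, -4) → (2, 4); (-1, -1) → (-1, 1); (-1, -3) → (-1, 3); (-2, 4) → (-2, -4)
T2 translate by (5, -2): (2, 4) → (7, 2); (-1, 1) → (4, -1); (-1, 3) → (4, 1); (-2, -4) → (3, -6)
T3 translate by (-3, 4): (7, 2) → (4, 6); (4, -1) → (1, 3); (4, 1) → (1, 5); (3, -6) → (0, -2)
T4 scale by (1/2, -3): (4, 6) → (2, -18); (1, 3) → (1/2, -9); (1, 5) → (1/2, -15); (0, -2) → (0, 6)
T5 scale by (1, -3): (2, -18) → (2, 54); (1/2, -9) → (1/2, 27); (1/2, -15) → (1/2, 45); (0, 6) → (0, -18)
T6 rotate counter-clockwise with cos θ = 3/5, sin θ = -4/5: (2, 54) → (222/5, 154/5); (1/2, 27) → (219/10, 79/5); (1/2, 45) → (363/10, 133/5); (0, -18) → (-72/5, -54/5)

image vertices: (222/5, 154/5), (219/10, 79/5), (363/10, 133/5), (-72/5, -54/5)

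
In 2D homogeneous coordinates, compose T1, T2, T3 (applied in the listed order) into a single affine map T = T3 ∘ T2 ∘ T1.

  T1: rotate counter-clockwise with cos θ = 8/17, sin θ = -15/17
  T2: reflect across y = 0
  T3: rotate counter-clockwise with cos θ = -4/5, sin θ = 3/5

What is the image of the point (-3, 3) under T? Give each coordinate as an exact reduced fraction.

T(p) = (123/85, 339/85)

T1 rotate counter-clockwise with cos θ = 8/17, sin θ = -15/17: (-3, 3) → (21/17, 69/17)
T2 reflect across y = 0: (21/17, 69/17) → (21/17, -69/17)
T3 rotate counter-clockwise with cos θ = -4/5, sin θ = 3/5: (21/17, -69/17) → (123/85, 339/85)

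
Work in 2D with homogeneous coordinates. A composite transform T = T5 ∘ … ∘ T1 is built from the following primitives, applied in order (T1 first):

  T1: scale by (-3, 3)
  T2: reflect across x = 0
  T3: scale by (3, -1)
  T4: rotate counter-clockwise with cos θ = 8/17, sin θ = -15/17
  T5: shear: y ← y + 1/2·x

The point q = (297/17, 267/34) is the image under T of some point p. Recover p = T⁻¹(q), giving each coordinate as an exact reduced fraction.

T1 = [-3 0 0; 0 3 0; 0 0 1]
T2·T1 = [3 0 0; 0 3 0; 0 0 1]
T3·…·T1 = [9 0 0; 0 -3 0; 0 0 1]
T4·…·T1 = [72/17 -45/17 0; -135/17 -24/17 0; 0 0 1]
T5·…·T1 = [72/17 -45/17 0; -99/17 -93/34 0; 0 0 1]
det M = -27; M⁻¹ = [31/306 -5/51 0; -11/51 -8/51 0; 0 0 1]
M⁻¹ · (297/17, 267/34)ᵀ = (1, -5)ᵀ

p = (1, -5)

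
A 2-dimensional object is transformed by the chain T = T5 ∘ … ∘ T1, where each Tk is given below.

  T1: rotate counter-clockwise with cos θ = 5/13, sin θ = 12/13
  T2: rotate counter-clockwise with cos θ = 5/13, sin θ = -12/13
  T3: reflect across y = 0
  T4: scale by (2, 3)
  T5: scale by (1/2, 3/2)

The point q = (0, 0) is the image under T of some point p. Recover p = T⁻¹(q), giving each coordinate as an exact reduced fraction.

p = (0, 0)

T1 = [5/13 -12/13 0; 12/13 5/13 0; 0 0 1]
T2·T1 = [1 0 0; 0 1 0; 0 0 1]
T3·…·T1 = [1 0 0; 0 -1 0; 0 0 1]
T4·…·T1 = [2 0 0; 0 -3 0; 0 0 1]
T5·…·T1 = [1 0 0; 0 -9/2 0; 0 0 1]
det M = -9/2; M⁻¹ = [1 0 0; 0 -2/9 0; 0 0 1]
M⁻¹ · (0, 0)ᵀ = (0, 0)ᵀ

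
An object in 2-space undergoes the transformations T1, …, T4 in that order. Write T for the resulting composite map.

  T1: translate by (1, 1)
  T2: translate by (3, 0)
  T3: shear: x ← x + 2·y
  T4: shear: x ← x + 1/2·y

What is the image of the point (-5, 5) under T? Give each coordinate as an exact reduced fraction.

T1 translate by (1, 1): (-5, 5) → (-4, 6)
T2 translate by (3, 0): (-4, 6) → (-1, 6)
T3 shear: x ← x + 2·y: (-1, 6) → (11, 6)
T4 shear: x ← x + 1/2·y: (11, 6) → (14, 6)

T(p) = (14, 6)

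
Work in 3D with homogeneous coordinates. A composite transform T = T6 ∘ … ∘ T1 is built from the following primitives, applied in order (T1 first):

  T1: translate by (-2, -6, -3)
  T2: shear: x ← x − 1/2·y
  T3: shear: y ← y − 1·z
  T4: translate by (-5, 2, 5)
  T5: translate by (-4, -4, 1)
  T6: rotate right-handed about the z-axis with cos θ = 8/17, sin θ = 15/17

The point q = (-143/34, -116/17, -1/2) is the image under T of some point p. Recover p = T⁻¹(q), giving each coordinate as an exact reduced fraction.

p = (1, 2, -7/2)

T1 = [1 0 0 -2; 0 1 0 -6; 0 0 1 -3; 0 0 0 1]
T2·T1 = [1 -1/2 0 1; 0 1 0 -6; 0 0 1 -3; 0 0 0 1]
T3·…·T1 = [1 -1/2 0 1; 0 1 -1 -3; 0 0 1 -3; 0 0 0 1]
T4·…·T1 = [1 -1/2 0 -4; 0 1 -1 -1; 0 0 1 2; 0 0 0 1]
T5·…·T1 = [1 -1/2 0 -8; 0 1 -1 -5; 0 0 1 3; 0 0 0 1]
T6·…·T1 = [8/17 -19/17 15/17 11/17; 15/17 1/34 -8/17 -160/17; 0 0 1 3; 0 0 0 1]
det M = 1; M⁻¹ = [1/34 19/17 1/2 9; -15/17 8/17 1 2; 0 0 1 -3; 0 0 0 1]
M⁻¹ · (-143/34, -116/17, -1/2)ᵀ = (1, 2, -7/2)ᵀ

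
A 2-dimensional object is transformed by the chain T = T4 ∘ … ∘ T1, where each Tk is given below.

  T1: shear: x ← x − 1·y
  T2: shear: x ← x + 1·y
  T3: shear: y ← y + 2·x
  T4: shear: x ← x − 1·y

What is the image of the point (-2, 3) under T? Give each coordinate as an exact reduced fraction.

T1 shear: x ← x − 1·y: (-2, 3) → (-5, 3)
T2 shear: x ← x + 1·y: (-5, 3) → (-2, 3)
T3 shear: y ← y + 2·x: (-2, 3) → (-2, -1)
T4 shear: x ← x − 1·y: (-2, -1) → (-1, -1)

T(p) = (-1, -1)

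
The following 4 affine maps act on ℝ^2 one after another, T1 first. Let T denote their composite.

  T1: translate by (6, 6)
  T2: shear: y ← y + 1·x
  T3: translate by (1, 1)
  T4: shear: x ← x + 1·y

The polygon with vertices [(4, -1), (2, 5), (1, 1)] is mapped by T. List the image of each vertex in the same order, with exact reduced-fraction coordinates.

image vertices: (27, 16), (29, 20), (23, 15)

T1 translate by (6, 6): (4, -1) → (10, 5); (2, 5) → (8, 11); (1, 1) → (7, 7)
T2 shear: y ← y + 1·x: (10, 5) → (10, 15); (8, 11) → (8, 19); (7, 7) → (7, 14)
T3 translate by (1, 1): (10, 15) → (11, 16); (8, 19) → (9, 20); (7, 14) → (8, 15)
T4 shear: x ← x + 1·y: (11, 16) → (27, 16); (9, 20) → (29, 20); (8, 15) → (23, 15)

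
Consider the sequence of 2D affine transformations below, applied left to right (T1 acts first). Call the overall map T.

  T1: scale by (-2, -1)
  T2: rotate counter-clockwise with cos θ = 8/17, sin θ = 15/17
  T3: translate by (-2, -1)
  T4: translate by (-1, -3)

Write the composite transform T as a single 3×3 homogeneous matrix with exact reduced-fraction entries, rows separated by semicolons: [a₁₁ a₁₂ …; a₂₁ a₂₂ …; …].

T1 = [-2 0 0; 0 -1 0; 0 0 1]
T2·T1 = [-16/17 15/17 0; -30/17 -8/17 0; 0 0 1]
T3·…·T1 = [-16/17 15/17 -2; -30/17 -8/17 -1; 0 0 1]
T4·…·T1 = [-16/17 15/17 -3; -30/17 -8/17 -4; 0 0 1]

T = [-16/17 15/17 -3; -30/17 -8/17 -4; 0 0 1]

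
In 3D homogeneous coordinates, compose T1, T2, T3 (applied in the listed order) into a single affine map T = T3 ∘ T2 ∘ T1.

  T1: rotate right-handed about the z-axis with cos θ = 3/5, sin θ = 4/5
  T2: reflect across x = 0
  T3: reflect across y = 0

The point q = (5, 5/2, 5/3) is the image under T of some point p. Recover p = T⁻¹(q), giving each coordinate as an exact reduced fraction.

T1 = [3/5 -4/5 0 0; 4/5 3/5 0 0; 0 0 1 0; 0 0 0 1]
T2·T1 = [-3/5 4/5 0 0; 4/5 3/5 0 0; 0 0 1 0; 0 0 0 1]
T3·…·T1 = [-3/5 4/5 0 0; -4/5 -3/5 0 0; 0 0 1 0; 0 0 0 1]
det M = 1; M⁻¹ = [-3/5 -4/5 0 0; 4/5 -3/5 0 0; 0 0 1 0; 0 0 0 1]
M⁻¹ · (5, 5/2, 5/3)ᵀ = (-5, 5/2, 5/3)ᵀ

p = (-5, 5/2, 5/3)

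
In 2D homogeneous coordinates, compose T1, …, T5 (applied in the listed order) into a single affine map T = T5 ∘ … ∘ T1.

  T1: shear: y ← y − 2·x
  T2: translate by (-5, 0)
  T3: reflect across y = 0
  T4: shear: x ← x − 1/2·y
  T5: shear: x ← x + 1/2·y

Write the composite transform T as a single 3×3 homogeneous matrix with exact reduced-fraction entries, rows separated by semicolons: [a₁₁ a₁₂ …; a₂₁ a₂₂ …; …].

T1 = [1 0 0; -2 1 0; 0 0 1]
T2·T1 = [1 0 -5; -2 1 0; 0 0 1]
T3·…·T1 = [1 0 -5; 2 -1 0; 0 0 1]
T4·…·T1 = [0 1/2 -5; 2 -1 0; 0 0 1]
T5·…·T1 = [1 0 -5; 2 -1 0; 0 0 1]

T = [1 0 -5; 2 -1 0; 0 0 1]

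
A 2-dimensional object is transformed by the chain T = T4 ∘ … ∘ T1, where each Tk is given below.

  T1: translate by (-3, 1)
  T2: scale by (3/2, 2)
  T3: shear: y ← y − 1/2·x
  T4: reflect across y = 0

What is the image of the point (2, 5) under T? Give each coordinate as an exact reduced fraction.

T(p) = (-3/2, -51/4)

T1 translate by (-3, 1): (2, 5) → (-1, 6)
T2 scale by (3/2, 2): (-1, 6) → (-3/2, 12)
T3 shear: y ← y − 1/2·x: (-3/2, 12) → (-3/2, 51/4)
T4 reflect across y = 0: (-3/2, 51/4) → (-3/2, -51/4)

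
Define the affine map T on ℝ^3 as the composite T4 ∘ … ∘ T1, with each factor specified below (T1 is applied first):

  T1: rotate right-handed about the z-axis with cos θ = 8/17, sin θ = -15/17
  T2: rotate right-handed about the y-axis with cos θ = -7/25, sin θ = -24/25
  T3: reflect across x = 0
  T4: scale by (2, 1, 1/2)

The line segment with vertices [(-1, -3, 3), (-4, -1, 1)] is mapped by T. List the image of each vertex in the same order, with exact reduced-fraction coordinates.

image vertices: (1706/425, -9/17, -1629/850), (158/425, 52/17, -1247/850)

T1 rotate right-handed about the z-axis with cos θ = 8/17, sin θ = -15/17: (-1, -3, 3) → (-53/17, -9/17, 3); (-4, -1, 1) → (-47/17, 52/17, 1)
T2 rotate right-handed about the y-axis with cos θ = -7/25, sin θ = -24/25: (-53/17, -9/17, 3) → (-853/425, -9/17, -1629/425); (-47/17, 52/17, 1) → (-79/425, 52/17, -1247/425)
T3 reflect across x = 0: (-853/425, -9/17, -1629/425) → (853/425, -9/17, -1629/425); (-79/425, 52/17, -1247/425) → (79/425, 52/17, -1247/425)
T4 scale by (2, 1, 1/2): (853/425, -9/17, -1629/425) → (1706/425, -9/17, -1629/850); (79/425, 52/17, -1247/425) → (158/425, 52/17, -1247/850)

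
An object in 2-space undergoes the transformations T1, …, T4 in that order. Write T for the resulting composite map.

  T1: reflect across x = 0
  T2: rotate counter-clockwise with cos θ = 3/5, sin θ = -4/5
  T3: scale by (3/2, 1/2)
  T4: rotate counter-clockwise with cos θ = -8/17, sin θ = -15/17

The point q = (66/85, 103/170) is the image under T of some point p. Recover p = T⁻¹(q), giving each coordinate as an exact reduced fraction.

p = (1, 0)

T1 = [-1 0 0; 0 1 0; 0 0 1]
T2·T1 = [-3/5 4/5 0; 4/5 3/5 0; 0 0 1]
T3·…·T1 = [-9/10 6/5 0; 2/5 3/10 0; 0 0 1]
T4·…·T1 = [66/85 -3/10 0; 103/170 -6/5 0; 0 0 1]
det M = -3/4; M⁻¹ = [8/5 -2/5 0; 206/255 -88/85 0; 0 0 1]
M⁻¹ · (66/85, 103/170)ᵀ = (1, 0)ᵀ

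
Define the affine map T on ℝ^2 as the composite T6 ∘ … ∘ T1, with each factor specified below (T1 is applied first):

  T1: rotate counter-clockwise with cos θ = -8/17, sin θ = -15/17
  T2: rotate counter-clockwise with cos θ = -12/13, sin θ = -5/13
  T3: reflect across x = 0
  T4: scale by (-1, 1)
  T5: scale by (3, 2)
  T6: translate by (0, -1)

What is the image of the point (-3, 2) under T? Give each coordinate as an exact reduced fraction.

T1 rotate counter-clockwise with cos θ = -8/17, sin θ = -15/17: (-3, 2) → (54/17, 29/17)
T2 rotate counter-clockwise with cos θ = -12/13, sin θ = -5/13: (54/17, 29/17) → (-503/221, -618/221)
T3 reflect across x = 0: (-503/221, -618/221) → (503/221, -618/221)
T4 scale by (-1, 1): (503/221, -618/221) → (-503/221, -618/221)
T5 scale by (3, 2): (-503/221, -618/221) → (-1509/221, -1236/221)
T6 translate by (0, -1): (-1509/221, -1236/221) → (-1509/221, -1457/221)

T(p) = (-1509/221, -1457/221)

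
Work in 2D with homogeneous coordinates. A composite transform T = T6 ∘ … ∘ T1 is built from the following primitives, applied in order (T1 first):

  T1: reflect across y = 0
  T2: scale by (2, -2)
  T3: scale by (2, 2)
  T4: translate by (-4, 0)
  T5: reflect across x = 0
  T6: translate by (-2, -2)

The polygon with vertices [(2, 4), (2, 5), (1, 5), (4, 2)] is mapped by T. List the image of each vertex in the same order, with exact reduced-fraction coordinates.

image vertices: (-6, 14), (-6, 18), (-2, 18), (-14, 6)

T1 reflect across y = 0: (2, 4) → (2, -4); (2, 5) → (2, -5); (1, 5) → (1, -5); (4, 2) → (4, -2)
T2 scale by (2, -2): (2, -4) → (4, 8); (2, -5) → (4, 10); (1, -5) → (2, 10); (4, -2) → (8, 4)
T3 scale by (2, 2): (4, 8) → (8, 16); (4, 10) → (8, 20); (2, 10) → (4, 20); (8, 4) → (16, 8)
T4 translate by (-4, 0): (8, 16) → (4, 16); (8, 20) → (4, 20); (4, 20) → (0, 20); (16, 8) → (12, 8)
T5 reflect across x = 0: (4, 16) → (-4, 16); (4, 20) → (-4, 20); (0, 20) → (0, 20); (12, 8) → (-12, 8)
T6 translate by (-2, -2): (-4, 16) → (-6, 14); (-4, 20) → (-6, 18); (0, 20) → (-2, 18); (-12, 8) → (-14, 6)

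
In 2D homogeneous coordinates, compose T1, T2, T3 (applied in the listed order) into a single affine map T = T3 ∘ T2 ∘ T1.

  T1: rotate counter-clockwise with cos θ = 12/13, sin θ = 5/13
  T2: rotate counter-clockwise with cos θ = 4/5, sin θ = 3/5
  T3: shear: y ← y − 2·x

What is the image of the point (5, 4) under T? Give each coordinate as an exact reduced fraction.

T(p) = (-59/65, 106/13)

T1 rotate counter-clockwise with cos θ = 12/13, sin θ = 5/13: (5, 4) → (40/13, 73/13)
T2 rotate counter-clockwise with cos θ = 4/5, sin θ = 3/5: (40/13, 73/13) → (-59/65, 412/65)
T3 shear: y ← y − 2·x: (-59/65, 412/65) → (-59/65, 106/13)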